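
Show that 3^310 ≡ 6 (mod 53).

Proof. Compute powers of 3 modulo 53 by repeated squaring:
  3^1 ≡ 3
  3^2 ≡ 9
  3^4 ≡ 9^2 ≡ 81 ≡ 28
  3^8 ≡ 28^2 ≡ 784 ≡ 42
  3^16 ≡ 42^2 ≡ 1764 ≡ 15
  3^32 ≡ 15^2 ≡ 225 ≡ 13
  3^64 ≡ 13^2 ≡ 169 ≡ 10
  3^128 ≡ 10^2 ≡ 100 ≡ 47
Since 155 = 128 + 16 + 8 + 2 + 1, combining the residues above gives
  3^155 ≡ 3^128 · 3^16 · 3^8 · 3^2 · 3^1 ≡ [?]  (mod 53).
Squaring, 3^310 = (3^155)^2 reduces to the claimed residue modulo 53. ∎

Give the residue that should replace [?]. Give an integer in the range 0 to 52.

3^128 · 3^16 · 3^8 · 3^2 · 3^1 ≡ 47 · 15 · 42 · 9 · 3 = 799470.
799470 mod 53 = 18, so 3^155 ≡ 18 (mod 53).

18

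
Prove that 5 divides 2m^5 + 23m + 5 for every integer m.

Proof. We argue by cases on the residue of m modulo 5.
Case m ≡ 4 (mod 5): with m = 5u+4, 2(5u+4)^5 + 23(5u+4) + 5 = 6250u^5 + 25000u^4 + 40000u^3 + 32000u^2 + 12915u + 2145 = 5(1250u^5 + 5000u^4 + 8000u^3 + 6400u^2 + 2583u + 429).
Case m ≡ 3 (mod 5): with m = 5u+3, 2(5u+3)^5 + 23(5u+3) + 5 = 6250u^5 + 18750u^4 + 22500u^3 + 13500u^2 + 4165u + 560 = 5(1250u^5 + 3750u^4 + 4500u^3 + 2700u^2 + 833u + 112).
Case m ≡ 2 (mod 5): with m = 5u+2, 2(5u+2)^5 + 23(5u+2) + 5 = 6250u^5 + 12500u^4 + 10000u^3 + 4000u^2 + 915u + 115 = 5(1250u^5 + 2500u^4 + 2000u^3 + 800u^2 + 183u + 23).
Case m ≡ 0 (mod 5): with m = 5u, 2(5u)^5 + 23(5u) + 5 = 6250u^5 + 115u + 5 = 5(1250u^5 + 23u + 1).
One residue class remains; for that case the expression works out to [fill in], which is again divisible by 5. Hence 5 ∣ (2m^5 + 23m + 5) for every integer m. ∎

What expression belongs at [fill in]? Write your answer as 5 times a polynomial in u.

Only m ≡ 1 (mod 5) is unaccounted for. Put m = 5u+1:
2(5u+1)^5 + 23(5u+1) + 5 expands to 6250u^5 + 6250u^4 + 2500u^3 + 500u^2 + 165u + 30,
and factoring out 5 leaves 5(1250u^5 + 1250u^4 + 500u^3 + 100u^2 + 33u + 6).

5(1250u^5 + 1250u^4 + 500u^3 + 100u^2 + 33u + 6)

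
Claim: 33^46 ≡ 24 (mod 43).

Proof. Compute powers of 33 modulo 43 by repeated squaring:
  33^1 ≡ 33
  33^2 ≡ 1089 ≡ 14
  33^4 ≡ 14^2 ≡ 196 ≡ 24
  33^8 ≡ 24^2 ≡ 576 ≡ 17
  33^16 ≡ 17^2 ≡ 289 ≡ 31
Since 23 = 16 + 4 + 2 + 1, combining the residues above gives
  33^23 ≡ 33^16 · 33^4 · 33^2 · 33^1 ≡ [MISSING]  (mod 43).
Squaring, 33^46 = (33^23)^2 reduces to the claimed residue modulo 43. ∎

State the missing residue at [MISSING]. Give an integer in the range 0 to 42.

29

33^16 · 33^4 · 33^2 · 33^1 ≡ 31 · 24 · 14 · 33 = 343728.
343728 mod 43 = 29, so 33^23 ≡ 29 (mod 43).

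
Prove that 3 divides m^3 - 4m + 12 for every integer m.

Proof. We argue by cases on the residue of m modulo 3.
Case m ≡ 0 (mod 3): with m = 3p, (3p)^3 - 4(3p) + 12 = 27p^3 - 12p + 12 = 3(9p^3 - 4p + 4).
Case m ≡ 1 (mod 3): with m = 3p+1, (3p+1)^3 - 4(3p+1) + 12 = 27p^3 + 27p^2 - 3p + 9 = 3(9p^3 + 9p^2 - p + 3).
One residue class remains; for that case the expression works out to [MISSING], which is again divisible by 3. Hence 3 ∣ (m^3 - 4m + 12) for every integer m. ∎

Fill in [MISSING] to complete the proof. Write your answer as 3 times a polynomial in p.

3(9p^3 + 18p^2 + 8p + 4)

The residues treated are {0, 1}, so the missing case is m ≡ 2 (mod 3); write m = 3p+2.
Then (3p+2)^3 - 4(3p+2) + 12 = 27p^3 + 54p^2 + 24p + 12 = 3(9p^3 + 18p^2 + 8p + 4).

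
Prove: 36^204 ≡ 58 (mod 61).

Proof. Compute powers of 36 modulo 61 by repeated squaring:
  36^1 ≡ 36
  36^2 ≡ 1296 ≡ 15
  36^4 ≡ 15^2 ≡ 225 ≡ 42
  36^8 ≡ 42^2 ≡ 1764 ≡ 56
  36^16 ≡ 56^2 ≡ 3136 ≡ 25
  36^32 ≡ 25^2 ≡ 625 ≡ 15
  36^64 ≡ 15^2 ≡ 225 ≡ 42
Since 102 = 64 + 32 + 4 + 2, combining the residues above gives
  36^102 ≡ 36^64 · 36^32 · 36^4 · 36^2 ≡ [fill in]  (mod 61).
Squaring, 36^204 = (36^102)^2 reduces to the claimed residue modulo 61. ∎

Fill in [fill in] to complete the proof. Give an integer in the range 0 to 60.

36^64 · 36^32 · 36^4 · 36^2 ≡ 42 · 15 · 42 · 15 = 396900.
396900 mod 61 = 34, so 36^102 ≡ 34 (mod 61).

34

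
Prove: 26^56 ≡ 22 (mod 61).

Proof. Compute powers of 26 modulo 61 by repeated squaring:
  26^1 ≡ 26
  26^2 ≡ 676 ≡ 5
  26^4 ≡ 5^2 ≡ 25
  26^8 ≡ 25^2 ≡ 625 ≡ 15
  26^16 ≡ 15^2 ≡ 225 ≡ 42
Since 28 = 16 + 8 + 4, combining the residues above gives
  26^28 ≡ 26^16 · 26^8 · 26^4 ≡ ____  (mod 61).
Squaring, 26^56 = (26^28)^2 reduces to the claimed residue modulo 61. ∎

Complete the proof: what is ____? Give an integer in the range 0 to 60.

26^16 · 26^8 · 26^4 ≡ 42 · 15 · 25 = 15750.
15750 mod 61 = 12, so 26^28 ≡ 12 (mod 61).

12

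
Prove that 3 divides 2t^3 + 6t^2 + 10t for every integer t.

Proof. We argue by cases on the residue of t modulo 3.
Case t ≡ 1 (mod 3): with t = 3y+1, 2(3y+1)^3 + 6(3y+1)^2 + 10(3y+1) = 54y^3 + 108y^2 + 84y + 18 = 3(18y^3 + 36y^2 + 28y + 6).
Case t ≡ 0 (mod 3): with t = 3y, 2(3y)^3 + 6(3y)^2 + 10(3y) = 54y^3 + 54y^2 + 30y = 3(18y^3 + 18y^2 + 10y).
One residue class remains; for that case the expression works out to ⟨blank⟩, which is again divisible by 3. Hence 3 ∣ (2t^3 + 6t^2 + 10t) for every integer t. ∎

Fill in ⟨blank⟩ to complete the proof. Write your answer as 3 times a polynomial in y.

Only t ≡ 2 (mod 3) is unaccounted for. Put t = 3y+2:
2(3y+2)^3 + 6(3y+2)^2 + 10(3y+2) expands to 54y^3 + 162y^2 + 174y + 60,
and factoring out 3 leaves 3(18y^3 + 54y^2 + 58y + 20).

3(18y^3 + 54y^2 + 58y + 20)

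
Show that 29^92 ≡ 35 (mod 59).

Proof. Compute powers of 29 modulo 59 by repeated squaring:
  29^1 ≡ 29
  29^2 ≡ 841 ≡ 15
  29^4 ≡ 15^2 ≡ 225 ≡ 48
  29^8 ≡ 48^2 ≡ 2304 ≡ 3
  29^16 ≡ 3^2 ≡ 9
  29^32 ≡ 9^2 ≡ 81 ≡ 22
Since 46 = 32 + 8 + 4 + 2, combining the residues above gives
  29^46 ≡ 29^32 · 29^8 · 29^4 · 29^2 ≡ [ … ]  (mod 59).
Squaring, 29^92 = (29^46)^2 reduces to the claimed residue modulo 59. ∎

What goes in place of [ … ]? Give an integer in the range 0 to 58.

25

Multiply the listed residues: 22 · 3 · 48 · 15 = 66 → 3168 → 47520.
Reducing modulo 59: 47520 = 805·59 + 25, so 29^46 ≡ 25.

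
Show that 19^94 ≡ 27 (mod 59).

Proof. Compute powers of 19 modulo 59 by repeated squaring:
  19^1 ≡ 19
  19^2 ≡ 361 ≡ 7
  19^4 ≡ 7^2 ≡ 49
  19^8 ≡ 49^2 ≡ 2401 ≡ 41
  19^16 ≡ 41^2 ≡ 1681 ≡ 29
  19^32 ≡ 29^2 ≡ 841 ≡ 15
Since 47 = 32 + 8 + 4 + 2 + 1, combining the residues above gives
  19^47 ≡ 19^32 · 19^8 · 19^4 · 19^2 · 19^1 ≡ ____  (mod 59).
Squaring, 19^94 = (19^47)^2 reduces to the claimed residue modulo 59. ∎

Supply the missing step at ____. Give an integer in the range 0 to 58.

Multiply the listed residues: 15 · 41 · 49 · 7 · 19 = 615 → 30135 → 210945 → 4007955.
Reducing modulo 59: 4007955 = 67931·59 + 26, so 19^47 ≡ 26.

26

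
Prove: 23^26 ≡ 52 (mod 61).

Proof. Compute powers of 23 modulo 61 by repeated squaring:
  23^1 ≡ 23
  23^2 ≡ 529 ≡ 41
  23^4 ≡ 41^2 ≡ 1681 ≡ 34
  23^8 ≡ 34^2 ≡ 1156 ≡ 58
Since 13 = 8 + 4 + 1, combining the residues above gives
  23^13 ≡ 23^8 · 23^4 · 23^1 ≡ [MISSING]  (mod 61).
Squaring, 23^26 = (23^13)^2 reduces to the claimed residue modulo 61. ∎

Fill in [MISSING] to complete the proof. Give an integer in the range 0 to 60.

23^8 · 23^4 · 23^1 ≡ 58 · 34 · 23 = 45356.
45356 mod 61 = 33, so 23^13 ≡ 33 (mod 61).

33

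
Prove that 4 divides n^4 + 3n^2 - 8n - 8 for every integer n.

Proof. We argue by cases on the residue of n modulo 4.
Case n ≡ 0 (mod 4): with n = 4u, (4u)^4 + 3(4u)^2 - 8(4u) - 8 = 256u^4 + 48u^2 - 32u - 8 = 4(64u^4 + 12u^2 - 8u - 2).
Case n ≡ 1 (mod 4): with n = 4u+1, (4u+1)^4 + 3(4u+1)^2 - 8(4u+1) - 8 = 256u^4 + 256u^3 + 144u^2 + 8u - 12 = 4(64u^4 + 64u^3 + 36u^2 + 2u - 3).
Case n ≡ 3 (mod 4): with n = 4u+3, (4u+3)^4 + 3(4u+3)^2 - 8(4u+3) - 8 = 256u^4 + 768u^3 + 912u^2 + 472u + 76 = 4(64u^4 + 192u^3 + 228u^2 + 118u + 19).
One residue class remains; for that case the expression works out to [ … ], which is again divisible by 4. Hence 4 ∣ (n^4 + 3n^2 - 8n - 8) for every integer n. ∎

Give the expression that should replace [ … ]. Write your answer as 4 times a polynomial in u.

The residues treated are {0, 1, 3}, so the missing case is n ≡ 2 (mod 4); write n = 4u+2.
Then (4u+2)^4 + 3(4u+2)^2 - 8(4u+2) - 8 = 256u^4 + 512u^3 + 432u^2 + 144u + 4 = 4(64u^4 + 128u^3 + 108u^2 + 36u + 1).

4(64u^4 + 128u^3 + 108u^2 + 36u + 1)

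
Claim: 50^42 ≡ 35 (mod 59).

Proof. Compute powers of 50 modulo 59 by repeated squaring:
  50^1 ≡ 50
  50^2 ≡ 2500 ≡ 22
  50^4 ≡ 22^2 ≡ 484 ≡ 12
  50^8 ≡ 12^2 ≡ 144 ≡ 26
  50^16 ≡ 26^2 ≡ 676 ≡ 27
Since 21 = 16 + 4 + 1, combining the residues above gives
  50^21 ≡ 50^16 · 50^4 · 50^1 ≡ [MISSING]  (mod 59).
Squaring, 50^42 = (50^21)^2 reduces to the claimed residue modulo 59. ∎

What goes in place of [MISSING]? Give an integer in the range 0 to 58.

34

50^16 · 50^4 · 50^1 ≡ 27 · 12 · 50 = 16200.
16200 mod 59 = 34, so 50^21 ≡ 34 (mod 59).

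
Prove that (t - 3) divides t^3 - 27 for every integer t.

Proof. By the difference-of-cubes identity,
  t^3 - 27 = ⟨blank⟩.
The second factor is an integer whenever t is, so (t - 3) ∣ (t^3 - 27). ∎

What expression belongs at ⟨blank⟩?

a^3 - b^3 = (a - b)(a^2 + ab + b^2). With a = t, b = 3:
t^3 - 27 = (t - 3)(t^2 + 3t + 9).

(t - 3)(t^2 + 3t + 9)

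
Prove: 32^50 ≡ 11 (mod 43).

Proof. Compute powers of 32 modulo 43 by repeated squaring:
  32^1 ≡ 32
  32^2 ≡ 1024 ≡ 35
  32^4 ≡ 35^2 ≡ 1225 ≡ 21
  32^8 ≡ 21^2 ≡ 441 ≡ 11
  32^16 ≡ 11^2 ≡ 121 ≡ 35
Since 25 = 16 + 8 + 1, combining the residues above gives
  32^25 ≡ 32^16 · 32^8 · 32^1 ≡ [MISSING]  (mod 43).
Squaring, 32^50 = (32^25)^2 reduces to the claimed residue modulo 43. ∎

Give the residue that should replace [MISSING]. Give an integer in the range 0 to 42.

32^16 · 32^8 · 32^1 ≡ 35 · 11 · 32 = 12320.
12320 mod 43 = 22, so 32^25 ≡ 22 (mod 43).

22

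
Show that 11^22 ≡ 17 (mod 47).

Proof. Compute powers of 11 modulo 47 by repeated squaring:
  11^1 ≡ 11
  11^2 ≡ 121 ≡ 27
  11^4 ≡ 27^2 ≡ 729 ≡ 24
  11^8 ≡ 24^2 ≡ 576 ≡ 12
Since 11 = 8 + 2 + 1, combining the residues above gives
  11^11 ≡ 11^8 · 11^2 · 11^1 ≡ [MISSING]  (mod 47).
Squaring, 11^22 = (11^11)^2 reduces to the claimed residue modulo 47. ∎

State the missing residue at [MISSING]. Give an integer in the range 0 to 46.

39

Multiply the listed residues: 12 · 27 · 11 = 324 → 3564.
Reducing modulo 47: 3564 = 75·47 + 39, so 11^11 ≡ 39.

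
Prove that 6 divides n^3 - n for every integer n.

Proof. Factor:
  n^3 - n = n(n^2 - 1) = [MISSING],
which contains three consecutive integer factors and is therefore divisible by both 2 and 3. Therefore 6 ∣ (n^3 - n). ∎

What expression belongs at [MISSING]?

(n - 1)n(n + 1)

n(n^2 - 1) = n(n - 1)(n + 1) = (n - 1)n(n + 1).
These three factors are consecutive integers, so their product is divisible by 6.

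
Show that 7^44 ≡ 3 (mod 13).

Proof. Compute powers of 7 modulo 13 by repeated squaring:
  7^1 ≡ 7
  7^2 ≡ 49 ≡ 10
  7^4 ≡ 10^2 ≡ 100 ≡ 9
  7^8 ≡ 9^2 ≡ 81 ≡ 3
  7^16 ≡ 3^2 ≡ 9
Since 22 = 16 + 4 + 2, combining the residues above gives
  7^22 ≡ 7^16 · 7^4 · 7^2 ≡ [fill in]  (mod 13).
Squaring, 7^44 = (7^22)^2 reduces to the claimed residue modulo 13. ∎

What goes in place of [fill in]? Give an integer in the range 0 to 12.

4

Multiply the listed residues: 9 · 9 · 10 = 81 → 810.
Reducing modulo 13: 810 = 62·13 + 4, so 7^22 ≡ 4.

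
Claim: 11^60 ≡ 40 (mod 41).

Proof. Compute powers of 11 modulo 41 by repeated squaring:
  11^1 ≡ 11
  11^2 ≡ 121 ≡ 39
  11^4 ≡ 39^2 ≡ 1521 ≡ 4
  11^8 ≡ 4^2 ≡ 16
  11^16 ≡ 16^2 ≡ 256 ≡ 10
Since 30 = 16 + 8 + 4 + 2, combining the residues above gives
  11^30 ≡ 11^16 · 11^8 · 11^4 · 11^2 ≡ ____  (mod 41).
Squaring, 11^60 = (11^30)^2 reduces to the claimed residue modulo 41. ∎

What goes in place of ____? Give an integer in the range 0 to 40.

Multiply the listed residues: 10 · 16 · 4 · 39 = 160 → 640 → 24960.
Reducing modulo 41: 24960 = 608·41 + 32, so 11^30 ≡ 32.

32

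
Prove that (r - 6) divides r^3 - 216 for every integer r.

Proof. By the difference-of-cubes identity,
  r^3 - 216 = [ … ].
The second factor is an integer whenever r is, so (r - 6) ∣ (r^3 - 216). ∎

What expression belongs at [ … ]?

Polynomial division of r^3 - 216 by r - 6 leaves remainder 0 and quotient r^2 + 6r + 36.
Hence r^3 - 216 = (r - 6)(r^2 + 6r + 36).

(r - 6)(r^2 + 6r + 36)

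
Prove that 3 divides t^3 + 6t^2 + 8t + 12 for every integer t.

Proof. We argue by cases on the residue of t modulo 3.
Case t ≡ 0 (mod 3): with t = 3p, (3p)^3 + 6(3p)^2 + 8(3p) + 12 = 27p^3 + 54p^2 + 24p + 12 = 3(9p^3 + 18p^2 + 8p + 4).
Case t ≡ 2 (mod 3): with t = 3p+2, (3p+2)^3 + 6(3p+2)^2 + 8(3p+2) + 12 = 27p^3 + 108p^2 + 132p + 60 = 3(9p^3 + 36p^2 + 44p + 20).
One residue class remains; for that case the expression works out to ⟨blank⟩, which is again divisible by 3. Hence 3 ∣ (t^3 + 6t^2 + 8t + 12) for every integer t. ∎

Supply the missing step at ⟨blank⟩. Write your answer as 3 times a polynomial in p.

Only t ≡ 1 (mod 3) is unaccounted for. Put t = 3p+1:
(3p+1)^3 + 6(3p+1)^2 + 8(3p+1) + 12 expands to 27p^3 + 81p^2 + 69p + 27,
and factoring out 3 leaves 3(9p^3 + 27p^2 + 23p + 9).

3(9p^3 + 27p^2 + 23p + 9)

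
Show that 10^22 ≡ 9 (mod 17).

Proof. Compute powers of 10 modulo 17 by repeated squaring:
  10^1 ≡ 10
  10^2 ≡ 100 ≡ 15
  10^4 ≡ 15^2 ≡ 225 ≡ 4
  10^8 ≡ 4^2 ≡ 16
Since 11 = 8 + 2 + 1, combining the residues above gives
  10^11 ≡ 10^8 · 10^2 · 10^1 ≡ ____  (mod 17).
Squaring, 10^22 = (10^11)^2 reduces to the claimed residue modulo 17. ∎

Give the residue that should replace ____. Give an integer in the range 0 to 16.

Multiply the listed residues: 16 · 15 · 10 = 240 → 2400.
Reducing modulo 17: 2400 = 141·17 + 3, so 10^11 ≡ 3.

3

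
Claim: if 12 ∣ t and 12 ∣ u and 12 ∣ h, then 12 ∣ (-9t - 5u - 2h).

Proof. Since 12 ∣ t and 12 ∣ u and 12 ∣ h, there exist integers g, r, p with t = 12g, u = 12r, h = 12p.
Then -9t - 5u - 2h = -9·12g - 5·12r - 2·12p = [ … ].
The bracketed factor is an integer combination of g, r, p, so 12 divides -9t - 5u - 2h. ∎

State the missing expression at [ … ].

12(-9g - 2p - 5r)

Each term has a factor of 12: -9·12g - 5·12r - 2·12p = 12·(-9g - 2p - 5r).
Since -9g - 2p - 5r is an integer, 12 ∣ (-9t - 5u - 2h).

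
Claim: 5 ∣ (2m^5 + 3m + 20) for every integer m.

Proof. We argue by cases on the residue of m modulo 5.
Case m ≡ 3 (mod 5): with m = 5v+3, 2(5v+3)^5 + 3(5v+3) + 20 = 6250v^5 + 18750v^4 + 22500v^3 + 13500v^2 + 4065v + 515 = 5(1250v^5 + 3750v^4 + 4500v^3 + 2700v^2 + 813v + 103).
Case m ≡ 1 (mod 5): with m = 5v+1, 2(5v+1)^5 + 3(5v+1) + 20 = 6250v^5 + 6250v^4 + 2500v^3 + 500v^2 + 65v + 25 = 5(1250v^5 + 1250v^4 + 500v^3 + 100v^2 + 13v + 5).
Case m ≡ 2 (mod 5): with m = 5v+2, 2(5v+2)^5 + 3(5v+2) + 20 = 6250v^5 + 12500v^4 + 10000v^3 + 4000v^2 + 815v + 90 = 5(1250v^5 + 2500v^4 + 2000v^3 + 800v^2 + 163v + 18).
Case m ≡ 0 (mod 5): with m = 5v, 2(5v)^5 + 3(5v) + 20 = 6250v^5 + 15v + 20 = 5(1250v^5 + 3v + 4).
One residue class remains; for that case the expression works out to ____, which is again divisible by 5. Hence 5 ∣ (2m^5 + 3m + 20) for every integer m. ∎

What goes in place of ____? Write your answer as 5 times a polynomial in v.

Only m ≡ 4 (mod 5) is unaccounted for. Put m = 5v+4:
2(5v+4)^5 + 3(5v+4) + 20 expands to 6250v^5 + 25000v^4 + 40000v^3 + 32000v^2 + 12815v + 2080,
and factoring out 5 leaves 5(1250v^5 + 5000v^4 + 8000v^3 + 6400v^2 + 2563v + 416).

5(1250v^5 + 5000v^4 + 8000v^3 + 6400v^2 + 2563v + 416)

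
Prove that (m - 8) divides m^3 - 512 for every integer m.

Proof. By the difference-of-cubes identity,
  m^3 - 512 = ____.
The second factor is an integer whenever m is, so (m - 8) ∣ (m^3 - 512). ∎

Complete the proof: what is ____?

Polynomial division of m^3 - 512 by m - 8 leaves remainder 0 and quotient m^2 + 8m + 64.
Hence m^3 - 512 = (m - 8)(m^2 + 8m + 64).

(m - 8)(m^2 + 8m + 64)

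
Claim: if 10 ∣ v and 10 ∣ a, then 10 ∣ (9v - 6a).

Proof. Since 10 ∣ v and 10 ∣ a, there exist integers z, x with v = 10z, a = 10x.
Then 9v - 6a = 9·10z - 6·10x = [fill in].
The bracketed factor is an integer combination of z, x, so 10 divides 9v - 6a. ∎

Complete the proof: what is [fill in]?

Each term has a factor of 10: 9·10z - 6·10x = 10·(-6x + 9z).
Since -6x + 9z is an integer, 10 ∣ (9v - 6a).

10(-6x + 9z)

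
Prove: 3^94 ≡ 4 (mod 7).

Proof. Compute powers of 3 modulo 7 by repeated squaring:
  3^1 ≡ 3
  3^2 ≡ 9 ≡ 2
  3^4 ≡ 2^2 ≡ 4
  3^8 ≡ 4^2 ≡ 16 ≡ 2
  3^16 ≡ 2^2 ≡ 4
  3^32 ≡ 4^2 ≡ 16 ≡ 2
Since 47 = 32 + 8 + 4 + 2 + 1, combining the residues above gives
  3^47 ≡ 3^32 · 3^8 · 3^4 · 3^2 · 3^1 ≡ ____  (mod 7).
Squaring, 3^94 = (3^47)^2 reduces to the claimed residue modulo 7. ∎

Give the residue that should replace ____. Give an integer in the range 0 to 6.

Multiply the listed residues: 2 · 2 · 4 · 2 · 3 = 4 → 16 → 32 → 96.
Reducing modulo 7: 96 = 13·7 + 5, so 3^47 ≡ 5.

5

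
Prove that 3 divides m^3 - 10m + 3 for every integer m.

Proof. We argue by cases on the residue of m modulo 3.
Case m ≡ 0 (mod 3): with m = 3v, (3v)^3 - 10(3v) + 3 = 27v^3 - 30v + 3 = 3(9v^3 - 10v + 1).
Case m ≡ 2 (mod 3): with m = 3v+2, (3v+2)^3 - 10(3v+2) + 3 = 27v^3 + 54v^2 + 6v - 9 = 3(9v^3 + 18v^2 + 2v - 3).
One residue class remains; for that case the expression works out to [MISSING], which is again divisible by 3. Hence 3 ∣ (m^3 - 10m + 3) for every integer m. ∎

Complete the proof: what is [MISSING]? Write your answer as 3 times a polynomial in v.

Only m ≡ 1 (mod 3) is unaccounted for. Put m = 3v+1:
(3v+1)^3 - 10(3v+1) + 3 expands to 27v^3 + 27v^2 - 21v - 6,
and factoring out 3 leaves 3(9v^3 + 9v^2 - 7v - 2).

3(9v^3 + 9v^2 - 7v - 2)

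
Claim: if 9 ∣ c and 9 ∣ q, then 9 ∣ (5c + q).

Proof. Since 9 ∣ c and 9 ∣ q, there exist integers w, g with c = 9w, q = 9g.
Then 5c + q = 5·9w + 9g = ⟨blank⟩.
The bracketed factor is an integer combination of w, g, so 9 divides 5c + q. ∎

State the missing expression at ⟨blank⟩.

9(g + 5w)

Each term has a factor of 9: 5·9w + 9g = 9·(g + 5w).
Since g + 5w is an integer, 9 ∣ (5c + q).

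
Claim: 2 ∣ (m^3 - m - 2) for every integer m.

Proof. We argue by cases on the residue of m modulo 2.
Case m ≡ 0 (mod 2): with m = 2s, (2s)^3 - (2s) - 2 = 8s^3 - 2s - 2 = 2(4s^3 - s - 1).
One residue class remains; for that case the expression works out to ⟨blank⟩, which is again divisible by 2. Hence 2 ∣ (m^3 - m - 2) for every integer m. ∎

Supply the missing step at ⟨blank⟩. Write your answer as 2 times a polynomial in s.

Only m ≡ 1 (mod 2) is unaccounted for. Put m = 2s+1:
(2s+1)^3 - (2s+1) - 2 expands to 8s^3 + 12s^2 + 4s - 2,
and factoring out 2 leaves 2(4s^3 + 6s^2 + 2s - 1).

2(4s^3 + 6s^2 + 2s - 1)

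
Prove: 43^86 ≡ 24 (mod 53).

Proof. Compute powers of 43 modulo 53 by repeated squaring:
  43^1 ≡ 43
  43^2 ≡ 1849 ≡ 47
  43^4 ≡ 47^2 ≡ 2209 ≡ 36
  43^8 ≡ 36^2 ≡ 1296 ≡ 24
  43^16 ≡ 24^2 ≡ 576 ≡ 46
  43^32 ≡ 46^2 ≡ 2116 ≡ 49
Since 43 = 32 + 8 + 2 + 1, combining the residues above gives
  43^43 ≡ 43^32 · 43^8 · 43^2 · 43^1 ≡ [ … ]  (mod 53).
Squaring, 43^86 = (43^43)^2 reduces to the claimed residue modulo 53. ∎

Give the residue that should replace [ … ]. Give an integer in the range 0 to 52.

43^32 · 43^8 · 43^2 · 43^1 ≡ 49 · 24 · 47 · 43 = 2376696.
2376696 mod 53 = 17, so 43^43 ≡ 17 (mod 53).

17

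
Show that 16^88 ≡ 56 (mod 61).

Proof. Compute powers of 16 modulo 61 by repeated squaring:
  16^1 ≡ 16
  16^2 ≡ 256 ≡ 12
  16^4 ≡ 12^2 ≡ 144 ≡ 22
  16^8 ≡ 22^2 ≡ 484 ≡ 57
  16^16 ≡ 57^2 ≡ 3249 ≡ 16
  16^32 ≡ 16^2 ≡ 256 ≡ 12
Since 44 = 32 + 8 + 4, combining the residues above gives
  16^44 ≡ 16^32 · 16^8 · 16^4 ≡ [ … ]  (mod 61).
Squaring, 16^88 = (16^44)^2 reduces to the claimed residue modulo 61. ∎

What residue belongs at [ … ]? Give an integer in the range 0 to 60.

42

16^32 · 16^8 · 16^4 ≡ 12 · 57 · 22 = 15048.
15048 mod 61 = 42, so 16^44 ≡ 42 (mod 61).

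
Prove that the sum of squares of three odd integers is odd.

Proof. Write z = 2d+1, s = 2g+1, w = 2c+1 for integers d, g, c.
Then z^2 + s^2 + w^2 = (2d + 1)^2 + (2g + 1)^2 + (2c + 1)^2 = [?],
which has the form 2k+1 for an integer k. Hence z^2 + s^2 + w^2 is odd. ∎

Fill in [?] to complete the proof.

(2d + 1)^2 + (2g + 1)^2 + (2c + 1)^2 = 4c^2 + 4c + 4d^2 + 4d + 4g^2 + 4g + 3
= 2(2c^2 + 2c + 2d^2 + 2d + 2g^2 + 2g + 1) + 1.
Since 2c^2 + 2c + 2d^2 + 2d + 2g^2 + 2g + 1 is an integer, the sum of squares is of the form 2k+1 for an integer k.

2(2c^2 + 2c + 2d^2 + 2d + 2g^2 + 2g + 1) + 1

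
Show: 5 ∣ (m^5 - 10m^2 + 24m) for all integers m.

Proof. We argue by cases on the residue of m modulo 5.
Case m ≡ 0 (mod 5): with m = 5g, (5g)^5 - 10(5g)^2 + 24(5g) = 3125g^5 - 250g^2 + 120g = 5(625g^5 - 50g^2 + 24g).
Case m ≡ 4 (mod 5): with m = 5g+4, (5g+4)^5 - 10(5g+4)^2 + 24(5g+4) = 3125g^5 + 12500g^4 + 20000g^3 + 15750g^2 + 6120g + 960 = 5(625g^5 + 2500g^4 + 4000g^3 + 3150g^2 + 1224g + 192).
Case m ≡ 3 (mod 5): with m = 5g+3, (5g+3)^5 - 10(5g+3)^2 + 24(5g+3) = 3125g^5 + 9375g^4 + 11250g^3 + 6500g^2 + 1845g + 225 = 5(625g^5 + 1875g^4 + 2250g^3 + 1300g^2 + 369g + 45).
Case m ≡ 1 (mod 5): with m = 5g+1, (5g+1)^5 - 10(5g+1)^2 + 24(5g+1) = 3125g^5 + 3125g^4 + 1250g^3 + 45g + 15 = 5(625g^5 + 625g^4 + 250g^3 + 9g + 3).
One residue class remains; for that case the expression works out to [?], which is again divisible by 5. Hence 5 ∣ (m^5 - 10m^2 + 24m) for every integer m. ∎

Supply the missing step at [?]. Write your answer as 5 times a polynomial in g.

Only m ≡ 2 (mod 5) is unaccounted for. Put m = 5g+2:
(5g+2)^5 - 10(5g+2)^2 + 24(5g+2) expands to 3125g^5 + 6250g^4 + 5000g^3 + 1750g^2 + 320g + 40,
and factoring out 5 leaves 5(625g^5 + 1250g^4 + 1000g^3 + 350g^2 + 64g + 8).

5(625g^5 + 1250g^4 + 1000g^3 + 350g^2 + 64g + 8)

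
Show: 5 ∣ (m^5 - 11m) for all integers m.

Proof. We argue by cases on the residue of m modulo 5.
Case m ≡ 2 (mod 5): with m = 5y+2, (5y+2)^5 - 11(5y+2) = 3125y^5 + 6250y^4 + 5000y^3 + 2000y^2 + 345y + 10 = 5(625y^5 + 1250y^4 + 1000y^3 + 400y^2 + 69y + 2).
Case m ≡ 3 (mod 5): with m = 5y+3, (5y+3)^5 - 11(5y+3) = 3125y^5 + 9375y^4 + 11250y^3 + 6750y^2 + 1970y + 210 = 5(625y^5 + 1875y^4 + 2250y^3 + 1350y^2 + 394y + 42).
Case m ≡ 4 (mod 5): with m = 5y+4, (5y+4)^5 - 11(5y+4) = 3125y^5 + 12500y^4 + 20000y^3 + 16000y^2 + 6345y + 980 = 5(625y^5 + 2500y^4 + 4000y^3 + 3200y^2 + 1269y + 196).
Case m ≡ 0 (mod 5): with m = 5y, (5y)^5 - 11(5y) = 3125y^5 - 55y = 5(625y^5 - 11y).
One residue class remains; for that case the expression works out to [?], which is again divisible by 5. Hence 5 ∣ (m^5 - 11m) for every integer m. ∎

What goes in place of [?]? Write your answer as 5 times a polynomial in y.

Only m ≡ 1 (mod 5) is unaccounted for. Put m = 5y+1:
(5y+1)^5 - 11(5y+1) expands to 3125y^5 + 3125y^4 + 1250y^3 + 250y^2 - 30y - 10,
and factoring out 5 leaves 5(625y^5 + 625y^4 + 250y^3 + 50y^2 - 6y - 2).

5(625y^5 + 625y^4 + 250y^3 + 50y^2 - 6y - 2)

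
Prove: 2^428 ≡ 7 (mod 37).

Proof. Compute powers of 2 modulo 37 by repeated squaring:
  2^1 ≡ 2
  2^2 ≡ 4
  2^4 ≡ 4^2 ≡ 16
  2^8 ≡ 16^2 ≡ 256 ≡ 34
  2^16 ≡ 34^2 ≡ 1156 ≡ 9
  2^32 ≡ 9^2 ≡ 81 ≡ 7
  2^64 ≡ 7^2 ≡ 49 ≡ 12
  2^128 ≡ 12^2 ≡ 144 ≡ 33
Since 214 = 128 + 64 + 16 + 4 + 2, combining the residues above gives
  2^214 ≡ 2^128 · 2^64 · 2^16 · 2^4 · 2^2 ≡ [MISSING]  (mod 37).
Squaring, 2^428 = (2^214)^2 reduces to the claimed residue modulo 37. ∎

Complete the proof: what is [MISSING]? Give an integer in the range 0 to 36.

28

2^128 · 2^64 · 2^16 · 2^4 · 2^2 ≡ 33 · 12 · 9 · 16 · 4 = 228096.
228096 mod 37 = 28, so 2^214 ≡ 28 (mod 37).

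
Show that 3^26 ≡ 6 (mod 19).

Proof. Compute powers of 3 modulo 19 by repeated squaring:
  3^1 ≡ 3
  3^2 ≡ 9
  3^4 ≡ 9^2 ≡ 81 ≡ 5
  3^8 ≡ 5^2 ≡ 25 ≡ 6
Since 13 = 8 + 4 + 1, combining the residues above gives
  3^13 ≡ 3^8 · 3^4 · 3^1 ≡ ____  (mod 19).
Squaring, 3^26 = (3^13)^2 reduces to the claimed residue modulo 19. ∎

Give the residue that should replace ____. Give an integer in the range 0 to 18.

14

3^8 · 3^4 · 3^1 ≡ 6 · 5 · 3 = 90.
90 mod 19 = 14, so 3^13 ≡ 14 (mod 19).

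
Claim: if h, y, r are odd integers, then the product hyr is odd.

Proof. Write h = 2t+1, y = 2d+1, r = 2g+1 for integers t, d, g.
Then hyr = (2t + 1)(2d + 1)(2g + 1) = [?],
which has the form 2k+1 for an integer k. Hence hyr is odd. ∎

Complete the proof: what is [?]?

2(4dgt + 2dg + 2dt + d + 2gt + g + t) + 1

Expanding: (2t + 1)(2d + 1)(2g + 1) = 8dgt + 4dg + 4dt + 2d + 4gt + 2g + 2t + 1.
Every term except the constant is even, so this is 2(4dgt + 2dg + 2dt + d + 2gt + g + t) + 1,
and 4dgt + 2dg + 2dt + d + 2gt + g + t ∈ ℤ gives the required form.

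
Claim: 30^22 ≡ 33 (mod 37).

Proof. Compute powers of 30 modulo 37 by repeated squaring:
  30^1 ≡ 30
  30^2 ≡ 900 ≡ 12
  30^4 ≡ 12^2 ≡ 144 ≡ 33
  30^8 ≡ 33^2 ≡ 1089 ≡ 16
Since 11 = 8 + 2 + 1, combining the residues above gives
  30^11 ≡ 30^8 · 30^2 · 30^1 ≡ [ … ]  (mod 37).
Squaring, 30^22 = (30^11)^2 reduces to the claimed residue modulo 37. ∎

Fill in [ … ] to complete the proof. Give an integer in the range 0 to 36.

30^8 · 30^2 · 30^1 ≡ 16 · 12 · 30 = 5760.
5760 mod 37 = 25, so 30^11 ≡ 25 (mod 37).

25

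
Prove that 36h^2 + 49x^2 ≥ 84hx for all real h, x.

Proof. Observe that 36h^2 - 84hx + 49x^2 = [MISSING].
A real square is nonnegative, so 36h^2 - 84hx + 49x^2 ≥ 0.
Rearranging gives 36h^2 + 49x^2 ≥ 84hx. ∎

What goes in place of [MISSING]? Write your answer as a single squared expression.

36h^2 - 84hx + 49x^2 is a perfect-square trinomial: the outer terms are (6h)^2 and (7x)^2, and the cross term is -2·6h·7x.
So 36h^2 - 84hx + 49x^2 = (6h - 7x)^2 ≥ 0.

(6h - 7x)^2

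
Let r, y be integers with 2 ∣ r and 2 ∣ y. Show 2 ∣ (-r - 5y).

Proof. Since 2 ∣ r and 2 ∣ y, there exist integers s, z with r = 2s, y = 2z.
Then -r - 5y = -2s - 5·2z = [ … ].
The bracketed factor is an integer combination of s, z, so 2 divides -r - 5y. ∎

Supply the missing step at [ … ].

2(-s - 5z)

Each term has a factor of 2: -2s - 5·2z = 2·(-s - 5z).
Since -s - 5z is an integer, 2 ∣ (-r - 5y).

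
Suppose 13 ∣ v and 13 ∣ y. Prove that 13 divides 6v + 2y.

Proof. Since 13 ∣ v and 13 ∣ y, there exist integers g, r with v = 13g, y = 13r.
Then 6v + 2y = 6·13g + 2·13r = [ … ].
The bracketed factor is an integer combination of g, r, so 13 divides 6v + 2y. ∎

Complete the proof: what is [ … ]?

13(6g + 2r)

Pull the common 13 out of every term: 6·13g + 2·13r = 13(6g + 2r).
6g + 2r is an integer, which exhibits the divisibility.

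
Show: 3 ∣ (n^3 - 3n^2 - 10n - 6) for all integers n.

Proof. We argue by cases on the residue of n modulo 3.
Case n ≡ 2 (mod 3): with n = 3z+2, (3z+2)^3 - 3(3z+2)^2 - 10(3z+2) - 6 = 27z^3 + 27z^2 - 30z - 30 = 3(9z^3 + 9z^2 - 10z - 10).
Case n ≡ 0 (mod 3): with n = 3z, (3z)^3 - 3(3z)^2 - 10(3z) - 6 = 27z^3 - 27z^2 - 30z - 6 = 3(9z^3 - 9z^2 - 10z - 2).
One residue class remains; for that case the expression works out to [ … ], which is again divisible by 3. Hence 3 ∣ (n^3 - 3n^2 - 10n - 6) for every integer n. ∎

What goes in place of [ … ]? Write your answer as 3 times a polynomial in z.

3(9z^3 - 13z - 6)

The residues treated are {2, 0}, so the missing case is n ≡ 1 (mod 3); write n = 3z+1.
Then (3z+1)^3 - 3(3z+1)^2 - 10(3z+1) - 6 = 27z^3 - 39z - 18 = 3(9z^3 - 13z - 6).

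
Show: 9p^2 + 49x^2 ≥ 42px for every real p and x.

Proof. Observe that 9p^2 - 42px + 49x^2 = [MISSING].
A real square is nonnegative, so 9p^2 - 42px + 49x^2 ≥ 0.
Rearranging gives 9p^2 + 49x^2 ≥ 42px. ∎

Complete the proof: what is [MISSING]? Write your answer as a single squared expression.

The leading and trailing coefficients are 3^2 and 7^2, and 42 = 2·3·7, so the trinomial is (3p - 7x)^2.
Hence 9p^2 - 42px + 49x^2 ≥ 0.

(3p - 7x)^2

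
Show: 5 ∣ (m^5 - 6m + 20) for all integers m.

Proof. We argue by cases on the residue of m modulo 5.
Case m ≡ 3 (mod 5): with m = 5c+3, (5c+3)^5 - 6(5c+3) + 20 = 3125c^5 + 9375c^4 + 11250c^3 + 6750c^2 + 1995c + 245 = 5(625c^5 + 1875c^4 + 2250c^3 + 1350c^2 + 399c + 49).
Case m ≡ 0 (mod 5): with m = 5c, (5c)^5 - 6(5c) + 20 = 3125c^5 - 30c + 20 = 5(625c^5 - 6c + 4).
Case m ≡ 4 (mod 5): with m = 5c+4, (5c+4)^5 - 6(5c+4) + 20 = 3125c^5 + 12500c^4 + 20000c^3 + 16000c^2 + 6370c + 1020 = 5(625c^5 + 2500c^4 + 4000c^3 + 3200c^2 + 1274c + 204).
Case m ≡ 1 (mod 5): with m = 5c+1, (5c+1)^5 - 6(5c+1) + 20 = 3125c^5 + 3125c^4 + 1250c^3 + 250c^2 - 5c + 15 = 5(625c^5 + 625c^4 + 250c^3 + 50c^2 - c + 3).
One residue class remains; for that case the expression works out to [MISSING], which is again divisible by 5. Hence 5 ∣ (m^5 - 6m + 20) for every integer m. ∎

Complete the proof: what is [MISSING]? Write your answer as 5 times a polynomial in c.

5(625c^5 + 1250c^4 + 1000c^3 + 400c^2 + 74c + 8)

The residues treated are {3, 0, 4, 1}, so the missing case is m ≡ 2 (mod 5); write m = 5c+2.
Then (5c+2)^5 - 6(5c+2) + 20 = 3125c^5 + 6250c^4 + 5000c^3 + 2000c^2 + 370c + 40 = 5(625c^5 + 1250c^4 + 1000c^3 + 400c^2 + 74c + 8).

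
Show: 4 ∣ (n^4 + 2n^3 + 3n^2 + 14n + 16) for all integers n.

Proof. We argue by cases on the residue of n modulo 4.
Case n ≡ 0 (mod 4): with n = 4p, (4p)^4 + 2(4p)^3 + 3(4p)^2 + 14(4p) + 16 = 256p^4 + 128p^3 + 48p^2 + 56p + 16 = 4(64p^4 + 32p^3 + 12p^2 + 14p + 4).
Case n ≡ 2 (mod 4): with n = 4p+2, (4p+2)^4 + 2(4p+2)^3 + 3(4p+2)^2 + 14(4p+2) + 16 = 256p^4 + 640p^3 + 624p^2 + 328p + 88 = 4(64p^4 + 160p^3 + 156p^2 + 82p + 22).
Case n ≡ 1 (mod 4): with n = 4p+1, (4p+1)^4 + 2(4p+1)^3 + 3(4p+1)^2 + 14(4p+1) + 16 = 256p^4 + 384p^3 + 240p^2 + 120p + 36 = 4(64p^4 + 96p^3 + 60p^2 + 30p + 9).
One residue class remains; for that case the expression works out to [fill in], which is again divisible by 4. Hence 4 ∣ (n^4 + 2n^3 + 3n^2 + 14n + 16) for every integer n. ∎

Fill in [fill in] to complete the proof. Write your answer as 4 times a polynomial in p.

4(64p^4 + 224p^3 + 300p^2 + 194p + 55)

Only n ≡ 3 (mod 4) is unaccounted for. Put n = 4p+3:
(4p+3)^4 + 2(4p+3)^3 + 3(4p+3)^2 + 14(4p+3) + 16 expands to 256p^4 + 896p^3 + 1200p^2 + 776p + 220,
and factoring out 4 leaves 4(64p^4 + 224p^3 + 300p^2 + 194p + 55).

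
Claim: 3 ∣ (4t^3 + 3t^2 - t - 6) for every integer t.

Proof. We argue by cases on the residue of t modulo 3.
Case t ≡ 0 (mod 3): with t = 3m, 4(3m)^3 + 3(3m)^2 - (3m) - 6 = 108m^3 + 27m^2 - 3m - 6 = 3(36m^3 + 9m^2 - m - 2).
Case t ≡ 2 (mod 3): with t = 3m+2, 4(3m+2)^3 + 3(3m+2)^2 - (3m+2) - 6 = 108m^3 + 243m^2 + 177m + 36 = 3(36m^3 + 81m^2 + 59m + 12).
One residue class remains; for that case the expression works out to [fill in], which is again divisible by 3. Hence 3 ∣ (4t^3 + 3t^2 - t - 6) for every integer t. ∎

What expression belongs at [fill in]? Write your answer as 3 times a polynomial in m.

3(36m^3 + 45m^2 + 17m)

The residues treated are {0, 2}, so the missing case is t ≡ 1 (mod 3); write t = 3m+1.
Then 4(3m+1)^3 + 3(3m+1)^2 - (3m+1) - 6 = 108m^3 + 135m^2 + 51m = 3(36m^3 + 45m^2 + 17m).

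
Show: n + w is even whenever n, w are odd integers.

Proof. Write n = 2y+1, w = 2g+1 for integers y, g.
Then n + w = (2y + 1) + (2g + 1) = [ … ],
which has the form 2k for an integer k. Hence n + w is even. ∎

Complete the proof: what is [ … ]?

Expanding: (2y + 1) + (2g + 1) = 2g + 2y + 2.
Every term is even; pulling out the factor of 2 gives 2(g + y + 1).

2(g + y + 1)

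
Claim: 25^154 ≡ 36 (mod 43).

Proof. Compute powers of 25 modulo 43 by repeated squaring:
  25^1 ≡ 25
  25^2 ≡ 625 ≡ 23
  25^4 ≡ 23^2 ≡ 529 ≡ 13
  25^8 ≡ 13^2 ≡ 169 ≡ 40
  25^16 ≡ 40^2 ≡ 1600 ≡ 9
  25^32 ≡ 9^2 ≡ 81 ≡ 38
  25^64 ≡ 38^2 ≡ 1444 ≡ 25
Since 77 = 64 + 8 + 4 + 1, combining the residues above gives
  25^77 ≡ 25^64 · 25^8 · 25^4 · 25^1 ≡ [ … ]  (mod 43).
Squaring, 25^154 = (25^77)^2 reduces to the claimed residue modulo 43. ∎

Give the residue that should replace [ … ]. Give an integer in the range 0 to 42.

6

25^64 · 25^8 · 25^4 · 25^1 ≡ 25 · 40 · 13 · 25 = 325000.
325000 mod 43 = 6, so 25^77 ≡ 6 (mod 43).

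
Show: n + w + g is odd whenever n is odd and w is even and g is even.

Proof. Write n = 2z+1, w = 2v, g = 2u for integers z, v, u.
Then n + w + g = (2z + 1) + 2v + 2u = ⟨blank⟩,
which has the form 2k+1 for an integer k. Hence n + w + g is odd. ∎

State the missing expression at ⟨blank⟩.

2(u + v + z) + 1

(2z + 1) + 2v + 2u = 2u + 2v + 2z + 1
= 2(u + v + z) + 1.
Since u + v + z is an integer, the sum is of the form 2k+1 for an integer k.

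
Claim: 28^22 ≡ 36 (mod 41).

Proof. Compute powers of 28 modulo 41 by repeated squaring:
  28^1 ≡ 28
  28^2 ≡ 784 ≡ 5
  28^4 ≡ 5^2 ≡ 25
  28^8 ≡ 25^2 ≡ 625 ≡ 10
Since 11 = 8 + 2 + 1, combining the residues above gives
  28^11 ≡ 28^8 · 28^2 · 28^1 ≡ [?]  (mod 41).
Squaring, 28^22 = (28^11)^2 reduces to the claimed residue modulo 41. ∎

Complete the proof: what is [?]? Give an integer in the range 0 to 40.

6

28^8 · 28^2 · 28^1 ≡ 10 · 5 · 28 = 1400.
1400 mod 41 = 6, so 28^11 ≡ 6 (mod 41).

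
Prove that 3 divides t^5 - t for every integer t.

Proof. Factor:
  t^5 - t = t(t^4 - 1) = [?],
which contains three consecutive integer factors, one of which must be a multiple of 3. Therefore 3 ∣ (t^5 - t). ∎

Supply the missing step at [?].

(t - 1)t(t + 1)(t^2 + 1)

t^4 - 1 = (t^2 - 1)(t^2 + 1), and t^2 - 1 = (t-1)(t+1).
So t(t^4 - 1) = (t - 1)t(t + 1)(t^2 + 1).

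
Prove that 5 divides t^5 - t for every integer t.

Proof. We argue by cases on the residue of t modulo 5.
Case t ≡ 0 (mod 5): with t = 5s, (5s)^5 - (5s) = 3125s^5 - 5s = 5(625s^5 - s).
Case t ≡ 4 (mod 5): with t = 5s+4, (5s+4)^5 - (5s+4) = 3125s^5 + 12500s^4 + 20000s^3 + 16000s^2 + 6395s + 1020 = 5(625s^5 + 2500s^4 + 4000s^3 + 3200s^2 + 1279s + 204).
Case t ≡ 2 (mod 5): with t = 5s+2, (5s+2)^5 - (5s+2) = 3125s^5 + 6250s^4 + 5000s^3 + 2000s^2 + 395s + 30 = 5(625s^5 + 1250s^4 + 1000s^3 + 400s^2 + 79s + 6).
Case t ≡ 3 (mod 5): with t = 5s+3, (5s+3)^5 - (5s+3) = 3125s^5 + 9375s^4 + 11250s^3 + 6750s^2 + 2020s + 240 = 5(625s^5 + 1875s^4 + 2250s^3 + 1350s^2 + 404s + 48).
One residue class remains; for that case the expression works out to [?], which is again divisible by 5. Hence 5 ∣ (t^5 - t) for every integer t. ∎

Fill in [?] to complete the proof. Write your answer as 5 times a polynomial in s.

Only t ≡ 1 (mod 5) is unaccounted for. Put t = 5s+1:
(5s+1)^5 - (5s+1) expands to 3125s^5 + 3125s^4 + 1250s^3 + 250s^2 + 20s,
and factoring out 5 leaves 5(625s^5 + 625s^4 + 250s^3 + 50s^2 + 4s).

5(625s^5 + 625s^4 + 250s^3 + 50s^2 + 4s)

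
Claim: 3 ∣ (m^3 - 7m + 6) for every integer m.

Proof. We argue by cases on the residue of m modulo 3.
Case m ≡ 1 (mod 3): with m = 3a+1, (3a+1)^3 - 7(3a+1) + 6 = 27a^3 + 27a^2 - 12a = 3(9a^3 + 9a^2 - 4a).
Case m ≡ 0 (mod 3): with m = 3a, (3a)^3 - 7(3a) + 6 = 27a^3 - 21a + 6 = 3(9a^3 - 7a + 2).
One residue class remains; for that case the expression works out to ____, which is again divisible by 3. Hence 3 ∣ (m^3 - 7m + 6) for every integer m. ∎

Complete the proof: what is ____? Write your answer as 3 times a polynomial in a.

Only m ≡ 2 (mod 3) is unaccounted for. Put m = 3a+2:
(3a+2)^3 - 7(3a+2) + 6 expands to 27a^3 + 54a^2 + 15a,
and factoring out 3 leaves 3(9a^3 + 18a^2 + 5a).

3(9a^3 + 18a^2 + 5a)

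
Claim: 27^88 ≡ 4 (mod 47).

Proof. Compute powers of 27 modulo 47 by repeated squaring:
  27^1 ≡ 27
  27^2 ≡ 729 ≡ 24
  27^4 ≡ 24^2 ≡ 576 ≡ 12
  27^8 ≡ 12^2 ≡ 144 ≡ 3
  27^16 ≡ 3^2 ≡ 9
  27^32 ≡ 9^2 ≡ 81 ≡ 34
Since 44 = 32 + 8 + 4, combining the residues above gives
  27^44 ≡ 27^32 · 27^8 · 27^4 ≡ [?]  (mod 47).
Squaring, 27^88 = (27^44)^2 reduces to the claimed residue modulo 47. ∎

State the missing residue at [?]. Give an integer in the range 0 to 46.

27^32 · 27^8 · 27^4 ≡ 34 · 3 · 12 = 1224.
1224 mod 47 = 2, so 27^44 ≡ 2 (mod 47).

2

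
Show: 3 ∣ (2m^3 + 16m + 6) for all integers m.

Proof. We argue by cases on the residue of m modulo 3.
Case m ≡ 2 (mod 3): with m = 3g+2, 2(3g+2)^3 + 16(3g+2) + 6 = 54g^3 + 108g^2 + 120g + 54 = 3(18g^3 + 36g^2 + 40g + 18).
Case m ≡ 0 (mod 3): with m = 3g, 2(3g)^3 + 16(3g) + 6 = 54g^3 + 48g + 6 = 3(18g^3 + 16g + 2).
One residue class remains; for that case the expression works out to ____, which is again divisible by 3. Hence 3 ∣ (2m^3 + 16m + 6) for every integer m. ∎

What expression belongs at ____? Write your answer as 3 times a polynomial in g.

Only m ≡ 1 (mod 3) is unaccounted for. Put m = 3g+1:
2(3g+1)^3 + 16(3g+1) + 6 expands to 54g^3 + 54g^2 + 66g + 24,
and factoring out 3 leaves 3(18g^3 + 18g^2 + 22g + 8).

3(18g^3 + 18g^2 + 22g + 8)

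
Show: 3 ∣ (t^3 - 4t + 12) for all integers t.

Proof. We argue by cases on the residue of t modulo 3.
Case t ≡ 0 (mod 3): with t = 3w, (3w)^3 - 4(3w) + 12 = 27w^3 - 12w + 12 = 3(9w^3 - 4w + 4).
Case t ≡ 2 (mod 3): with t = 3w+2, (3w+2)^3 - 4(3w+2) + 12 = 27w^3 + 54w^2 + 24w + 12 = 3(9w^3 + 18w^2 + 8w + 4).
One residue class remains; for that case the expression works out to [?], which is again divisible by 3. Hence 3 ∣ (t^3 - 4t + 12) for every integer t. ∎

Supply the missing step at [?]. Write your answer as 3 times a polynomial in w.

Only t ≡ 1 (mod 3) is unaccounted for. Put t = 3w+1:
(3w+1)^3 - 4(3w+1) + 12 expands to 27w^3 + 27w^2 - 3w + 9,
and factoring out 3 leaves 3(9w^3 + 9w^2 - w + 3).

3(9w^3 + 9w^2 - w + 3)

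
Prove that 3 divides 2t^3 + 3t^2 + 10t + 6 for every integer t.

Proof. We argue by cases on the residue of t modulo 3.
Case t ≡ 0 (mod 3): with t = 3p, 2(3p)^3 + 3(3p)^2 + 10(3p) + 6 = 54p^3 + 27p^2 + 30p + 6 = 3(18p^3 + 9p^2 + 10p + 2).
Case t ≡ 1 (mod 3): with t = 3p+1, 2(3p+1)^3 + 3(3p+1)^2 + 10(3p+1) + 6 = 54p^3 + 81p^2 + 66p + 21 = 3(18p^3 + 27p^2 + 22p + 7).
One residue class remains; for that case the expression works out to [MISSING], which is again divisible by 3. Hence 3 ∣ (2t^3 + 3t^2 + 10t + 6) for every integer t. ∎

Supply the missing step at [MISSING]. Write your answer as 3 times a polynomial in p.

3(18p^3 + 45p^2 + 46p + 18)

The residues treated are {0, 1}, so the missing case is t ≡ 2 (mod 3); write t = 3p+2.
Then 2(3p+2)^3 + 3(3p+2)^2 + 10(3p+2) + 6 = 54p^3 + 135p^2 + 138p + 54 = 3(18p^3 + 45p^2 + 46p + 18).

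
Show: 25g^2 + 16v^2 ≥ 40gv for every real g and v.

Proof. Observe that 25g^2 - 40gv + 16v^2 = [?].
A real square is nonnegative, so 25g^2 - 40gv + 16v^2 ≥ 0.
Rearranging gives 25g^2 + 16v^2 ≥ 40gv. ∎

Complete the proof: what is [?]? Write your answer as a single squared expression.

(5g - 4v)^2

The leading and trailing coefficients are 5^2 and 4^2, and 40 = 2·5·4, so the trinomial is (5g - 4v)^2.
Hence 25g^2 - 40gv + 16v^2 ≥ 0.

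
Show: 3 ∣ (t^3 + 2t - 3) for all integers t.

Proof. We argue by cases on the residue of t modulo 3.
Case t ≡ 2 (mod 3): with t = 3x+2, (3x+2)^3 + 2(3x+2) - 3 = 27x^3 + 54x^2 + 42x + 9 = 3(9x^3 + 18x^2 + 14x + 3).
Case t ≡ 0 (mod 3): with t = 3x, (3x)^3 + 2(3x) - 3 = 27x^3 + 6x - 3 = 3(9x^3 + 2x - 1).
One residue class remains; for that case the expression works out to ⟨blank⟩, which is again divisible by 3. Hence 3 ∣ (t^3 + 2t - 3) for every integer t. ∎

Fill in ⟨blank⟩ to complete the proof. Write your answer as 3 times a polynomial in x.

3(9x^3 + 9x^2 + 5x)

The residues treated are {2, 0}, so the missing case is t ≡ 1 (mod 3); write t = 3x+1.
Then (3x+1)^3 + 2(3x+1) - 3 = 27x^3 + 27x^2 + 15x = 3(9x^3 + 9x^2 + 5x).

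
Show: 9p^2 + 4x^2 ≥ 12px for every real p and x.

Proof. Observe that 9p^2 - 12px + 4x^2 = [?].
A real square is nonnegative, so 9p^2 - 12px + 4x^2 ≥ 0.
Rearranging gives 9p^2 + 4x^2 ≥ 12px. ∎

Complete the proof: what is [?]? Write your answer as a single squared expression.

The leading and trailing coefficients are 3^2 and 2^2, and 12 = 2·3·2, so the trinomial is (3p - 2x)^2.
Hence 9p^2 - 12px + 4x^2 ≥ 0.

(3p - 2x)^2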